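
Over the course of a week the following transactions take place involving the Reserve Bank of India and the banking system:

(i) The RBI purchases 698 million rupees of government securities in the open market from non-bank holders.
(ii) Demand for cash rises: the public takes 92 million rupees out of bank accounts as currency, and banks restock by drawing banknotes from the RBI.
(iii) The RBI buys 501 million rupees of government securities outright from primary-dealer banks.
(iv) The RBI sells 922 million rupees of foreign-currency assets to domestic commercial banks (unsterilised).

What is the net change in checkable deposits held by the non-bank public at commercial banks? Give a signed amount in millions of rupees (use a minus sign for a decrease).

Asset purchase (from non-banks) 698 million rupees: non-bank counterparties' bank balances rise → +698M.
Currency withdrawal 92 million rupees: non-bank counterparties' bank balances fall → −92M.
OMO purchase (from banks) 501 million rupees: the counterparty is a bank, so public deposits are unchanged → 0.
FX sale 922 million rupees: the counterparty is a bank, so public deposits are unchanged → 0.
Net: 698 − 92 + 0 + 0 = +606 million.

+606 million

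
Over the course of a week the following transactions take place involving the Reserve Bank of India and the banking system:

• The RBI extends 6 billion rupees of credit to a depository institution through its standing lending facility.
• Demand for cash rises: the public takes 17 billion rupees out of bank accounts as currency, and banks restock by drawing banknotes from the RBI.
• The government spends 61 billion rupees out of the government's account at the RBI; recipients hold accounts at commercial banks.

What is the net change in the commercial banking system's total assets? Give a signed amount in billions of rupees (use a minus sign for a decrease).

RBI balance sheet:
  Assets:      Loans to banks +6B
  Liabilities: Bank reserves +50B, Currency in circulation +17B, Government deposits −61B
Commercial banking system:
  Assets:      Reserves at CB +50B
  Liabilities: Checkable deposits +44B, Borrowings from CB +6B
Change in total bank assets = +50 billion.

+50 billion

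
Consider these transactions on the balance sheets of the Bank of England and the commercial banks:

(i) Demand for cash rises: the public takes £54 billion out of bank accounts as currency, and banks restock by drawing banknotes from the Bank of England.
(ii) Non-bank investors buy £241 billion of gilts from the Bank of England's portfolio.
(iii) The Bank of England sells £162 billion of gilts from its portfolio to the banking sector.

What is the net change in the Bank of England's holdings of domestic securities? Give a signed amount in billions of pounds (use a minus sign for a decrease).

-£403 billion

Currency withdrawal £54 billion: the Bank of England's securities portfolio is untouched → 0.
Asset sale (to non-banks) £241 billion: securities removed from the Bank of England's portfolio → −£241B.
OMO sale (to banks) £162 billion: securities removed from the Bank of England's portfolio → −£162B.
Net: 0 − 241 − 162 = -£403 billion.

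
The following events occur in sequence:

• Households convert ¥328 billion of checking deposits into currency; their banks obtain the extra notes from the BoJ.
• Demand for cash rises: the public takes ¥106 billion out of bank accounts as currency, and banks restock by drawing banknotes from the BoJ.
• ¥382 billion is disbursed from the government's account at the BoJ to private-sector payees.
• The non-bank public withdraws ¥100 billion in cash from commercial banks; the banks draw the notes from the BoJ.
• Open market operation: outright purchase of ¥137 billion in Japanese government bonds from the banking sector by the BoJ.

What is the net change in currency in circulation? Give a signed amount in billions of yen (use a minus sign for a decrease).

BoJ balance sheet:
  Assets:      Securities +¥137B
  Liabilities: Bank reserves −¥15B, Currency in circulation +¥534B, Government deposits −¥382B
Commercial banking system:
  Assets:      Reserves at CB −¥15B, Securities −¥137B
  Liabilities: Checkable deposits −¥152B
So the change in currency in circulation is +¥534 billion.

+¥534 billion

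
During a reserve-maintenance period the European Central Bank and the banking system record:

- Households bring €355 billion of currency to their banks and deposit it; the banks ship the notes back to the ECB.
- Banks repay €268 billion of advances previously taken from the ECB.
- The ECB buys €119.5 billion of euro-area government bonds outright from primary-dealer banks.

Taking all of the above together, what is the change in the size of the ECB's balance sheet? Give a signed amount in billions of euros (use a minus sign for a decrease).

-€148.5 billion

Currency deposit €355 billion: only the composition of liabilities changes → 0.
Discount-window repayment €268 billion: an ECB asset is shed → −€268B.
OMO purchase (from banks) €119.5 billion: an ECB asset is acquired → +€119.5B.
Net: 0 − 268 + 119.5 = -€148.5 billion.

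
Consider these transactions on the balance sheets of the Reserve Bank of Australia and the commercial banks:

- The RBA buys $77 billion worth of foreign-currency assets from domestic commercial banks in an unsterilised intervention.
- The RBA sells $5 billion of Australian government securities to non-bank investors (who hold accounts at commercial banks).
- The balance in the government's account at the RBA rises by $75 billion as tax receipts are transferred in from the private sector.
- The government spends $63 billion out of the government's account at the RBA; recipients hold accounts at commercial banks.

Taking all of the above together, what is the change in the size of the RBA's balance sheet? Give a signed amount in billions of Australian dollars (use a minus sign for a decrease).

FX purchase $77 billion: an RBA asset is acquired → +$77B.
Asset sale (to non-banks) $5 billion: an RBA asset is shed → −$5B.
Government account inflow $75 billion: only the composition of liabilities changes → 0.
Government spending $63 billion: only the composition of liabilities changes → 0.
Net: 77 − 5 + 0 + 0 = +$72 billion.

+$72 billion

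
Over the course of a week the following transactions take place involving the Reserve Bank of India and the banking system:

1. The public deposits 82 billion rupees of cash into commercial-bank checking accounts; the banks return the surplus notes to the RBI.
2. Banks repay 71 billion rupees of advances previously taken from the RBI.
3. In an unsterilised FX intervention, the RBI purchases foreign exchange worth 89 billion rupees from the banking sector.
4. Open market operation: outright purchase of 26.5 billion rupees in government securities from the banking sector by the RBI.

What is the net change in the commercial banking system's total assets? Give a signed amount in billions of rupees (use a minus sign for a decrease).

RBI balance sheet:
  Assets:      Securities +26.5B, Loans to banks −71B, Foreign assets +89B
  Liabilities: Bank reserves +126.5B, Currency in circulation −82B
Commercial banking system:
  Assets:      Reserves at CB +126.5B, Securities −26.5B, Foreign assets −89B
  Liabilities: Checkable deposits +82B, Borrowings from CB −71B
Change in total bank assets = +11 billion.

+11 billion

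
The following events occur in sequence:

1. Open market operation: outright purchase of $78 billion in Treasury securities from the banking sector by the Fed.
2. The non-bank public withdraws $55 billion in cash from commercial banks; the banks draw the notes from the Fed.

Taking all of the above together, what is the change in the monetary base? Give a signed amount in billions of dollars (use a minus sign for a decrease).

+$78 billion

OMO purchase (from banks) $78 billion: Fed balance sheet expands → +$78B.
Currency withdrawal $55 billion: just a shift between currency and reserves — both are base money → 0.
Net: 78 + 0 = +$78 billion.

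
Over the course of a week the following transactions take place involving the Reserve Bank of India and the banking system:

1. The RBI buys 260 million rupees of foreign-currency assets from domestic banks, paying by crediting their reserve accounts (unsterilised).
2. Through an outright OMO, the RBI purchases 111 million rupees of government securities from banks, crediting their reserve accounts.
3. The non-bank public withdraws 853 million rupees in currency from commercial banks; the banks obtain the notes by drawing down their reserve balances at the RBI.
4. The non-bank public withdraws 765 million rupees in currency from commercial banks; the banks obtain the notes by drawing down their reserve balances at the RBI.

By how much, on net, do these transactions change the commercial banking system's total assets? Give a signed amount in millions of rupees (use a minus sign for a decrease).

RBI balance sheet:
  Assets:      Securities +111M, Foreign assets +260M
  Liabilities: Bank reserves −1247M, Currency in circulation +1618M
Commercial banking system:
  Assets:      Reserves at CB −1247M, Securities −111M, Foreign assets −260M
  Liabilities: Checkable deposits −1618M
Change in total bank assets = -1618 million.

-1618 million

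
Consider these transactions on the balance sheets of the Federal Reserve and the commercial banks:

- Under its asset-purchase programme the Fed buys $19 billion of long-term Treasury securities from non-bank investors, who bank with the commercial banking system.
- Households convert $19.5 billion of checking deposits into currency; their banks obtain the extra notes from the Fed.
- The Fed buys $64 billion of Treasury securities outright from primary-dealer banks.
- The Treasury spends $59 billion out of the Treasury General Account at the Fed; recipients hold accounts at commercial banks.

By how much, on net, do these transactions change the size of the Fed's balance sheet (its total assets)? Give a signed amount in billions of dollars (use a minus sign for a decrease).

+$83 billion

Asset purchase (from non-banks) $19 billion: a Fed asset is acquired → +$19B.
Currency withdrawal $19.5 billion: only the composition of liabilities changes → 0.
OMO purchase (from banks) $64 billion: a Fed asset is acquired → +$64B.
Government spending $59 billion: only the composition of liabilities changes → 0.
Net: 19 + 0 + 64 + 0 = +$83 billion.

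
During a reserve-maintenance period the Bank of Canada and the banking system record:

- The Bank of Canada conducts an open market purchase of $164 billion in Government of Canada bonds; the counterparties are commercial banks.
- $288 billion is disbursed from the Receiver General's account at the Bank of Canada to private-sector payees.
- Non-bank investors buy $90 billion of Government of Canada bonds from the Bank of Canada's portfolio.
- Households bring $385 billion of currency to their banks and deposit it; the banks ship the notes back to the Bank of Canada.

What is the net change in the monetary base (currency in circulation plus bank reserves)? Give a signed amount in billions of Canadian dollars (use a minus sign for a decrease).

+$362 billion

Bank of Canada balance sheet:
  Assets:      Securities +$74B
  Liabilities: Bank reserves +$747B, Currency in circulation −$385B, Government deposits −$288B
Monetary base = currency + reserves: −$385B + (+$747B) = +$362 billion.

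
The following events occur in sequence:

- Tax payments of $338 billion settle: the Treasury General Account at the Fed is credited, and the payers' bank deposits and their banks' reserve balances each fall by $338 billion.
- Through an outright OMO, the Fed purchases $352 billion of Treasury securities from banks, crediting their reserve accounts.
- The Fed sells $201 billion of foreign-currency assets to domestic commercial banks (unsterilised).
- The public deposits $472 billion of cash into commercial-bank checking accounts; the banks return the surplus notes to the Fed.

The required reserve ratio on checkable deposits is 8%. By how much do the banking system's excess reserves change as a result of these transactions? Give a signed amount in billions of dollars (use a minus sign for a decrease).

Government account inflow $338 billion: reserves −$338B, deposits −$338B.
OMO purchase (from banks) $352 billion: reserves +$352B, deposits 0.
FX sale $201 billion: reserves −$201B, deposits 0.
Currency deposit $472 billion: reserves +$472B, deposits +$472B.
Totals: Δreserves = +$285B, Δdeposits = +$134B.
Δrequired reserves = 8% × +$134B = +$10.72B.
Δexcess reserves = Δreserves − Δrequired = +$285B − (+$10.72B) = +$274.28 billion.

+$274.28 billion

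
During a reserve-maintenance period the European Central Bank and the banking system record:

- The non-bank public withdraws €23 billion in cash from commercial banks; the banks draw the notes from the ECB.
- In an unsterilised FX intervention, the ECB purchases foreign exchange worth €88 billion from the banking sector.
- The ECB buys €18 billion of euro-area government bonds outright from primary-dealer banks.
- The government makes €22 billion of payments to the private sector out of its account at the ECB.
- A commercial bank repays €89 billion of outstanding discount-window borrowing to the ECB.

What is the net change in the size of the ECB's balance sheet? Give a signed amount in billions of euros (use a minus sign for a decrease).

Currency withdrawal €23 billion: only the composition of liabilities changes → 0.
FX purchase €88 billion: an ECB asset is acquired → +€88B.
OMO purchase (from banks) €18 billion: an ECB asset is acquired → +€18B.
Government spending €22 billion: only the composition of liabilities changes → 0.
Discount-window repayment €89 billion: an ECB asset is shed → −€89B.
Net: 0 + 88 + 18 + 0 − 89 = +€17 billion.

+€17 billion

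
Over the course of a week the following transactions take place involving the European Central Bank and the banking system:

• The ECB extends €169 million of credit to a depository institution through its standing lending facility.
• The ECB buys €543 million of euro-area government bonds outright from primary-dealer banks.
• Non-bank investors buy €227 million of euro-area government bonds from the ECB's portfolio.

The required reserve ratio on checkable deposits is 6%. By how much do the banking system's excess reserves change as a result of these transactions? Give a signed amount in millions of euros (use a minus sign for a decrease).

Discount-window loan €169 million: reserves +€169M, deposits 0.
OMO purchase (from banks) €543 million: reserves +€543M, deposits 0.
Asset sale (to non-banks) €227 million: reserves −€227M, deposits −€227M.
Totals: Δreserves = +€485M, Δdeposits = −€227M.
Δrequired reserves = 6% × −€227M = −€13.62M.
Δexcess reserves = Δreserves − Δrequired = +€485M − (−€13.62M) = +€498.62 million.

+€498.62 million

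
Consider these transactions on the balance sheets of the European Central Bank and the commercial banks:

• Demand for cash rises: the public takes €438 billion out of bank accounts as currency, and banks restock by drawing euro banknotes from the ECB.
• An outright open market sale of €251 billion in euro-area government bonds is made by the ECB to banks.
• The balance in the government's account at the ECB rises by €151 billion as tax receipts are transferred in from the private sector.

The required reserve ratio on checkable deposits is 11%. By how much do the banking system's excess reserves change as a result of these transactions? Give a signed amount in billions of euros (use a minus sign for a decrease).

Currency withdrawal €438 billion: reserves −€438B, deposits −€438B.
OMO sale (to banks) €251 billion: reserves −€251B, deposits 0.
Government account inflow €151 billion: reserves −€151B, deposits −€151B.
Totals: Δreserves = −€840B, Δdeposits = −€589B.
Δrequired reserves = 11% × −€589B = −€64.79B.
Δexcess reserves = Δreserves − Δrequired = −€840B − (−€64.79B) = -€775.21 billion.

-€775.21 billion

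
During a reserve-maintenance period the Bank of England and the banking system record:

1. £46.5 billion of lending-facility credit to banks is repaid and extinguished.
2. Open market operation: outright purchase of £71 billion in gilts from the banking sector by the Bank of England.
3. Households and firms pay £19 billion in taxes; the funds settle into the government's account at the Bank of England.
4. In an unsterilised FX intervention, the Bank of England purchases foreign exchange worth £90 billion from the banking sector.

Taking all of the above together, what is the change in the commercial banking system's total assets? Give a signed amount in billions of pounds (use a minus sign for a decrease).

Bank of England balance sheet:
  Assets:      Securities +£71B, Loans to banks −£46.5B, Foreign assets +£90B
  Liabilities: Bank reserves +£95.5B, Government deposits +£19B
Commercial banking system:
  Assets:      Reserves at CB +£95.5B, Securities −£71B, Foreign assets −£90B
  Liabilities: Checkable deposits −£19B, Borrowings from CB −£46.5B
Change in total bank assets = -£65.5 billion.

-£65.5 billion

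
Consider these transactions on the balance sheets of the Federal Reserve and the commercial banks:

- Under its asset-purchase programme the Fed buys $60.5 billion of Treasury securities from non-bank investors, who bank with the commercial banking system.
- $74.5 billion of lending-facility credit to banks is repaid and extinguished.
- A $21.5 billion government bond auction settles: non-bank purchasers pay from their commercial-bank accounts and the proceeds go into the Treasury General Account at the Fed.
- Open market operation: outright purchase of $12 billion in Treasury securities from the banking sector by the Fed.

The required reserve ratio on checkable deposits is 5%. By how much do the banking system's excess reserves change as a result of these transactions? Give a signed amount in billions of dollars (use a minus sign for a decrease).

-$25.45 billion

Asset purchase (from non-banks) $60.5 billion: reserves +$60.5B, deposits +$60.5B.
Discount-window repayment $74.5 billion: reserves −$74.5B, deposits 0.
Government account inflow $21.5 billion: reserves −$21.5B, deposits −$21.5B.
OMO purchase (from banks) $12 billion: reserves +$12B, deposits 0.
Totals: Δreserves = −$23.5B, Δdeposits = +$39B.
Δrequired reserves = 5% × +$39B = +$1.95B.
Δexcess reserves = Δreserves − Δrequired = −$23.5B − (+$1.95B) = -$25.45 billion.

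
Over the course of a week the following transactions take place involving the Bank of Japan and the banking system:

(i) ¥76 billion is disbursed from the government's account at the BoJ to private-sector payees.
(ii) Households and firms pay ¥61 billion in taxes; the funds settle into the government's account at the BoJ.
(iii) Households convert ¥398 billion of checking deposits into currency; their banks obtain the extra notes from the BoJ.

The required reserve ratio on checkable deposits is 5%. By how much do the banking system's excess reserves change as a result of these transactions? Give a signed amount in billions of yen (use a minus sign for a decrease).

-¥363.85 billion

Government spending ¥76 billion: reserves +¥76B, deposits +¥76B.
Government account inflow ¥61 billion: reserves −¥61B, deposits −¥61B.
Currency withdrawal ¥398 billion: reserves −¥398B, deposits −¥398B.
Totals: Δreserves = −¥383B, Δdeposits = −¥383B.
Δrequired reserves = 5% × −¥383B = −¥19.15B.
Δexcess reserves = Δreserves − Δrequired = −¥383B − (−¥19.15B) = -¥363.85 billion.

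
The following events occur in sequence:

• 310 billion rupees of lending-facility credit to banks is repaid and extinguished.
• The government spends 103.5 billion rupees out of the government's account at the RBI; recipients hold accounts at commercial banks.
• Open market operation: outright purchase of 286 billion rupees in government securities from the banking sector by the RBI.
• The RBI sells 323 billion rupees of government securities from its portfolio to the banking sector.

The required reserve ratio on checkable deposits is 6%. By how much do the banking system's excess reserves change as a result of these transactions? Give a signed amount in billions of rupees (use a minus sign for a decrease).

Discount-window repayment 310 billion rupees: reserves −310B, deposits 0.
Government spending 103.5 billion rupees: reserves +103.5B, deposits +103.5B.
OMO purchase (from banks) 286 billion rupees: reserves +286B, deposits 0.
OMO sale (to banks) 323 billion rupees: reserves −323B, deposits 0.
Totals: Δreserves = −243.5B, Δdeposits = +103.5B.
Δrequired reserves = 6% × +103.5B = +6.21B.
Δexcess reserves = Δreserves − Δrequired = −243.5B − (+6.21B) = -249.71 billion.

-249.71 billion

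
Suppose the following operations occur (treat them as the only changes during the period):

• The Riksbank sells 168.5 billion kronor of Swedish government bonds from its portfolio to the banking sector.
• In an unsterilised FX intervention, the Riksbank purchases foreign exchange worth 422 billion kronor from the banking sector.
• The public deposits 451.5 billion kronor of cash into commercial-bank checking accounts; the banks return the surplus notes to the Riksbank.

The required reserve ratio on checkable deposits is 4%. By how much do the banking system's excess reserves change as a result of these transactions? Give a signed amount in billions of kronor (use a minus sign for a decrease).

+686.94 billion

OMO sale (to banks) 168.5 billion kronor: reserves −168.5B, deposits 0.
FX purchase 422 billion kronor: reserves +422B, deposits 0.
Currency deposit 451.5 billion kronor: reserves +451.5B, deposits +451.5B.
Totals: Δreserves = +705B, Δdeposits = +451.5B.
Δrequired reserves = 4% × +451.5B = +18.06B.
Δexcess reserves = Δreserves − Δrequired = +705B − (+18.06B) = +686.94 billion.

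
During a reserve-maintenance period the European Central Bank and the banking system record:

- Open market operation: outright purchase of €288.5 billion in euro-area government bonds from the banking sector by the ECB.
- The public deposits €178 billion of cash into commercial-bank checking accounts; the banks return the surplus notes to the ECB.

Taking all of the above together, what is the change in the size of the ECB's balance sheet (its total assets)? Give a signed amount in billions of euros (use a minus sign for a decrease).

ECB balance sheet:
  Assets:      Securities +€288.5B
  Liabilities: Bank reserves +€466.5B, Currency in circulation −€178B
Commercial banking system:
  Assets:      Reserves at CB +€466.5B, Securities −€288.5B
  Liabilities: Checkable deposits +€178B
Change in total ECB assets = +€288.5 billion.

+€288.5 billion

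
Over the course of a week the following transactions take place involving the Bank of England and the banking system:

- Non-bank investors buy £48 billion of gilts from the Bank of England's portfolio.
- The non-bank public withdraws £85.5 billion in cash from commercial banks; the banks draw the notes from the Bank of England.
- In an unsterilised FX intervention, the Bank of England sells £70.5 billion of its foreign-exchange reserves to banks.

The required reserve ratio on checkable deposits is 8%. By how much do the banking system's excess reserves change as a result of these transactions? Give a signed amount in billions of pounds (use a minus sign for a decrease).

-£193.32 billion

Asset sale (to non-banks) £48 billion: reserves −£48B, deposits −£48B.
Currency withdrawal £85.5 billion: reserves −£85.5B, deposits −£85.5B.
FX sale £70.5 billion: reserves −£70.5B, deposits 0.
Totals: Δreserves = −£204B, Δdeposits = −£133.5B.
Δrequired reserves = 8% × −£133.5B = −£10.68B.
Δexcess reserves = Δreserves − Δrequired = −£204B − (−£10.68B) = -£193.32 billion.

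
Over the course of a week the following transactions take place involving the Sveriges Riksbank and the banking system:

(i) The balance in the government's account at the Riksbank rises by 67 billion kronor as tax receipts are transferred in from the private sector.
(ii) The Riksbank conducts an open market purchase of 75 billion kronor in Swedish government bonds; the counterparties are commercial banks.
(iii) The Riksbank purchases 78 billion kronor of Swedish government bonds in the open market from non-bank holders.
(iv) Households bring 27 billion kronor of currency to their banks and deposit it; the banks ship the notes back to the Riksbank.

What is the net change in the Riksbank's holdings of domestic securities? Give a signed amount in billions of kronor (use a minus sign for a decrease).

Riksbank balance sheet:
  Assets:      Securities +153B
  Liabilities: Bank reserves +113B, Currency in circulation −27B, Government deposits +67B
Commercial banking system:
  Assets:      Reserves at CB +113B, Securities −75B
  Liabilities: Checkable deposits +38B
So the change in the Riksbank's holdings of domestic securities is +153 billion.

+153 billion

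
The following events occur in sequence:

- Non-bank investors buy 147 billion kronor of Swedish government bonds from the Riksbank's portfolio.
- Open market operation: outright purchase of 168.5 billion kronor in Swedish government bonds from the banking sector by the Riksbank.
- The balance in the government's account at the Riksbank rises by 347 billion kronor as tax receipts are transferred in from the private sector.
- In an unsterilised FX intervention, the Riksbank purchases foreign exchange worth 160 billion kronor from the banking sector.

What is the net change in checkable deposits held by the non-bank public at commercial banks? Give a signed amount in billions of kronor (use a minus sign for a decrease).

-494 billion

Asset sale (to non-banks) 147 billion kronor: non-bank counterparties' bank balances fall → −147B.
OMO purchase (from banks) 168.5 billion kronor: the counterparty is a bank, so public deposits are unchanged → 0.
Government account inflow 347 billion kronor: non-bank counterparties' bank balances fall → −347B.
FX purchase 160 billion kronor: the counterparty is a bank, so public deposits are unchanged → 0.
Net: −147 + 0 − 347 + 0 = -494 billion.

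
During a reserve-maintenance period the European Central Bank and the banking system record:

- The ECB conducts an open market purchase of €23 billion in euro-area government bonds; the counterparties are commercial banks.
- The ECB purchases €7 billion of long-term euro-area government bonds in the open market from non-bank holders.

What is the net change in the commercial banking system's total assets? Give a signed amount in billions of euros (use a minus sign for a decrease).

+€7 billion

OMO purchase (from banks) €23 billion: just an asset swap on bank balance sheets → 0.
Asset purchase (from non-banks) €7 billion: bank balance sheets expand → +€7B.
Net: 0 + 7 = +€7 billion.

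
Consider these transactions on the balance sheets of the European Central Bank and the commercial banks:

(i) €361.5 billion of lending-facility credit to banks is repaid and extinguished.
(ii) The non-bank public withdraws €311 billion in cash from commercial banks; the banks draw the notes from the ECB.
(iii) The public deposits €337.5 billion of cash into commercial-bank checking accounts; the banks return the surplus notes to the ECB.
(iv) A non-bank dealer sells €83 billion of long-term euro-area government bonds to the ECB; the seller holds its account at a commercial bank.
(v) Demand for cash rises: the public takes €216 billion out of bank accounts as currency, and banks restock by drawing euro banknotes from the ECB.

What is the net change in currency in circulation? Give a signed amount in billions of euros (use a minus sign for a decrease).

Discount-window repayment €361.5 billion: no currency enters or leaves circulation → 0.
Currency withdrawal €311 billion: notes leave the central bank → +€311B.
Currency deposit €337.5 billion: notes return to the central bank → −€337.5B.
Asset purchase (from non-banks) €83 billion: no currency enters or leaves circulation → 0.
Currency withdrawal €216 billion: notes leave the central bank → +€216B.
Net: 0 + 311 − 337.5 + 0 + 216 = +€189.5 billion.

+€189.5 billion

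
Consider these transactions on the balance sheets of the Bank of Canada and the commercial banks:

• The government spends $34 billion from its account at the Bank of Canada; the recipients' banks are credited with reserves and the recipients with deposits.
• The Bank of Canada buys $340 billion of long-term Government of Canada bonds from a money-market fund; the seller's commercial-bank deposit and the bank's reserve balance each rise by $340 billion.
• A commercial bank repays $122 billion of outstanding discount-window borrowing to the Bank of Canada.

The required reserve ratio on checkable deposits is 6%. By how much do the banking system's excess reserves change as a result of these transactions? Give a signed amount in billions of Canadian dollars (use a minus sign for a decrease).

Government spending $34 billion: reserves +$34B, deposits +$34B.
Asset purchase (from non-banks) $340 billion: reserves +$340B, deposits +$340B.
Discount-window repayment $122 billion: reserves −$122B, deposits 0.
Totals: Δreserves = +$252B, Δdeposits = +$374B.
Δrequired reserves = 6% × +$374B = +$22.44B.
Δexcess reserves = Δreserves − Δrequired = +$252B − (+$22.44B) = +$229.56 billion.

+$229.56 billion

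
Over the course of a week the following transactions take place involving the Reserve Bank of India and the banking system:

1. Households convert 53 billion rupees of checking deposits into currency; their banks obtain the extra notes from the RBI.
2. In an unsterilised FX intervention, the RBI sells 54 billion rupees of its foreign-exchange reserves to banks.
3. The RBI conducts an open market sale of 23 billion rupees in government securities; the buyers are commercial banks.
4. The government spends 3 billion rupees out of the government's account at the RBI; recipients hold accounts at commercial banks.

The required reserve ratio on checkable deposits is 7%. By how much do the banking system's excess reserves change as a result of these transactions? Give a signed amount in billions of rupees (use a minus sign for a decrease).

Currency withdrawal 53 billion rupees: reserves −53B, deposits −53B.
FX sale 54 billion rupees: reserves −54B, deposits 0.
OMO sale (to banks) 23 billion rupees: reserves −23B, deposits 0.
Government spending 3 billion rupees: reserves +3B, deposits +3B.
Totals: Δreserves = −127B, Δdeposits = −50B.
Δrequired reserves = 7% × −50B = −3.5B.
Δexcess reserves = Δreserves − Δrequired = −127B − (−3.5B) = -123.5 billion.

-123.5 billion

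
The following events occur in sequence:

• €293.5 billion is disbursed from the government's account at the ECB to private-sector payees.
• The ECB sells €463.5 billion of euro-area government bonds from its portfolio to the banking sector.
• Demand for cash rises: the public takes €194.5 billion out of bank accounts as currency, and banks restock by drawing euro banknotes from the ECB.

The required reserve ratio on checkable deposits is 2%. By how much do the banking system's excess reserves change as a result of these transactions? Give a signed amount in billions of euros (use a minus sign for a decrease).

-€366.48 billion

Government spending €293.5 billion: reserves +€293.5B, deposits +€293.5B.
OMO sale (to banks) €463.5 billion: reserves −€463.5B, deposits 0.
Currency withdrawal €194.5 billion: reserves −€194.5B, deposits −€194.5B.
Totals: Δreserves = −€364.5B, Δdeposits = +€99B.
Δrequired reserves = 2% × +€99B = +€1.98B.
Δexcess reserves = Δreserves − Δrequired = −€364.5B − (+€1.98B) = -€366.48 billion.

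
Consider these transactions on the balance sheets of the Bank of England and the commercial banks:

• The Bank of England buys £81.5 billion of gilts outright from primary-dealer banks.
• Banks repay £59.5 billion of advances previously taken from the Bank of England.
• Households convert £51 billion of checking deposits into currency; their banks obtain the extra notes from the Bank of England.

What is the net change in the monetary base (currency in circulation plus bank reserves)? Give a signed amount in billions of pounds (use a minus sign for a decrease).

+£22 billion

OMO purchase (from banks) £81.5 billion: Bank of England balance sheet expands → +£81.5B.
Discount-window repayment £59.5 billion: Bank of England balance sheet contracts → −£59.5B.
Currency withdrawal £51 billion: just a shift between currency and reserves — both are base money → 0.
Net: 81.5 − 59.5 + 0 = +£22 billion.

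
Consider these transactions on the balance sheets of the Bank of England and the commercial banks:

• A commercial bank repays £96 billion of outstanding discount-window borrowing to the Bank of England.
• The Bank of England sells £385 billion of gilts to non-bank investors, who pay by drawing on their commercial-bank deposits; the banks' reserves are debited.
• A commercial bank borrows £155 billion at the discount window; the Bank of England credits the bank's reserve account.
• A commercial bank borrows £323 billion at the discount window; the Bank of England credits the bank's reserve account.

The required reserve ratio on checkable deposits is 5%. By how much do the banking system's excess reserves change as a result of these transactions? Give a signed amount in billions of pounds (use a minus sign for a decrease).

Discount-window repayment £96 billion: reserves −£96B, deposits 0.
Asset sale (to non-banks) £385 billion: reserves −£385B, deposits −£385B.
Discount-window loan £155 billion: reserves +£155B, deposits 0.
Discount-window loan £323 billion: reserves +£323B, deposits 0.
Totals: Δreserves = −£3B, Δdeposits = −£385B.
Δrequired reserves = 5% × −£385B = −£19.25B.
Δexcess reserves = Δreserves − Δrequired = −£3B − (−£19.25B) = +£16.25 billion.

+£16.25 billion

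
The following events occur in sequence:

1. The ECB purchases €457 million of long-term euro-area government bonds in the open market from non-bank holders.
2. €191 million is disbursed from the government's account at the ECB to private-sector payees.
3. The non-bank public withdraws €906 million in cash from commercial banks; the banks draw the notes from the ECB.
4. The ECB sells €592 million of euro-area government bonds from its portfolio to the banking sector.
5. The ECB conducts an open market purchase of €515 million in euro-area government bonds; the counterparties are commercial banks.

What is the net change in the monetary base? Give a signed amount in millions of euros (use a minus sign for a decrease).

Asset purchase (from non-banks) €457 million: ECB balance sheet expands → +€457M.
Government spending €191 million: a non-base liability converts back to reserves → +€191M.
Currency withdrawal €906 million: just a shift between currency and reserves — both are base money → 0.
OMO sale (to banks) €592 million: ECB balance sheet contracts → −€592M.
OMO purchase (from banks) €515 million: ECB balance sheet expands → +€515M.
Net: 457 + 191 + 0 − 592 + 515 = +€571 million.

+€571 million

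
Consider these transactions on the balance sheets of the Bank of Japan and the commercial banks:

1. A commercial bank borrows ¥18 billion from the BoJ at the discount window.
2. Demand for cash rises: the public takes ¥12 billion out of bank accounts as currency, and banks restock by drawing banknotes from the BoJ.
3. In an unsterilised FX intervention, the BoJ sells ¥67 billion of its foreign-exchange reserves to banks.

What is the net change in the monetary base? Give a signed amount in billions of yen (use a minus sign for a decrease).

-¥49 billion

BoJ balance sheet:
  Assets:      Loans to banks +¥18B, Foreign assets −¥67B
  Liabilities: Bank reserves −¥61B, Currency in circulation +¥12B
Commercial banking system:
  Assets:      Reserves at CB −¥61B, Foreign assets +¥67B
  Liabilities: Checkable deposits −¥12B, Borrowings from CB +¥18B
Monetary base = currency + reserves: +¥12B + (−¥61B) = -¥49 billion.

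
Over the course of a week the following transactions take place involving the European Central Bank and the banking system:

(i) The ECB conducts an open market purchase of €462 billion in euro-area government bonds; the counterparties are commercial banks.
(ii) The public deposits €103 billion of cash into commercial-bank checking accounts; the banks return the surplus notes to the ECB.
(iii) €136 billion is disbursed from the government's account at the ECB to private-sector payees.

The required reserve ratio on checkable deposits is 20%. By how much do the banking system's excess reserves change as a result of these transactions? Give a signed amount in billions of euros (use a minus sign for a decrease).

+€653.2 billion

OMO purchase (from banks) €462 billion: reserves +€462B, deposits 0.
Currency deposit €103 billion: reserves +€103B, deposits +€103B.
Government spending €136 billion: reserves +€136B, deposits +€136B.
Totals: Δreserves = +€701B, Δdeposits = +€239B.
Δrequired reserves = 20% × +€239B = +€47.8B.
Δexcess reserves = Δreserves − Δrequired = +€701B − (+€47.8B) = +€653.2 billion.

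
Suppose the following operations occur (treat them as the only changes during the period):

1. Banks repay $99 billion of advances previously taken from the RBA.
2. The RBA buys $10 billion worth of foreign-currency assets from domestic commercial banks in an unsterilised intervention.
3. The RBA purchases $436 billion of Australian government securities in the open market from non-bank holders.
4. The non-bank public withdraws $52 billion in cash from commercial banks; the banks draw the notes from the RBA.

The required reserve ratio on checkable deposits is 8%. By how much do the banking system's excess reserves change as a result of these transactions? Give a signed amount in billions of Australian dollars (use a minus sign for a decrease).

Discount-window repayment $99 billion: reserves −$99B, deposits 0.
FX purchase $10 billion: reserves +$10B, deposits 0.
Asset purchase (from non-banks) $436 billion: reserves +$436B, deposits +$436B.
Currency withdrawal $52 billion: reserves −$52B, deposits −$52B.
Totals: Δreserves = +$295B, Δdeposits = +$384B.
Δrequired reserves = 8% × +$384B = +$30.72B.
Δexcess reserves = Δreserves − Δrequired = +$295B − (+$30.72B) = +$264.28 billion.

+$264.28 billion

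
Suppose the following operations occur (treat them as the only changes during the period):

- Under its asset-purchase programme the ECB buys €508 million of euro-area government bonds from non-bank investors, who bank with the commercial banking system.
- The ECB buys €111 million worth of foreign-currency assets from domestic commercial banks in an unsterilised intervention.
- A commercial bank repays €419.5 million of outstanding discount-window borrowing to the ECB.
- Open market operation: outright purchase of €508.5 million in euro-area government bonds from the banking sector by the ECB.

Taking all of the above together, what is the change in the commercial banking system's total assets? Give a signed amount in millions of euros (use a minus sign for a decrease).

Asset purchase (from non-banks) €508 million: bank balance sheets expand → +€508M.
FX purchase €111 million: just an asset swap on bank balance sheets → 0.
Discount-window repayment €419.5 million: bank balance sheets shrink → −€419.5M.
OMO purchase (from banks) €508.5 million: just an asset swap on bank balance sheets → 0.
Net: 508 + 0 − 419.5 + 0 = +€88.5 million.

+€88.5 million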